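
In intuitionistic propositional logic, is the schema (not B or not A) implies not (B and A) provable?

Yes

This is a constructively valid De Morgan direction (disjunction of negations to negated conjunction), which is intuitionistically derivable.
If not B holds at a world then no accessible world forces B, hence none forces B and A; likewise for not A.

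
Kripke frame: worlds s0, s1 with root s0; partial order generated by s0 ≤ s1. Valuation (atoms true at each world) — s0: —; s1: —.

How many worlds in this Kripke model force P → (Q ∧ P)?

2

s0: forces it.
s1: forces it.
Worlds forcing the formula: {s0, s1}.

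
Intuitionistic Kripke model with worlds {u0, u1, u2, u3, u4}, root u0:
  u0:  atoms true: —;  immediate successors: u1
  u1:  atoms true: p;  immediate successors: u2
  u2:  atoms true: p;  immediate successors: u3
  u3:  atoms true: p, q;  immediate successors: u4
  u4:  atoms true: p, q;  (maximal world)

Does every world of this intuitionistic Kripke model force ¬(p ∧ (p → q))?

Not every world: u0 ⊮ ¬(p ∧ (p → q)).
u0 ⊮ ¬(p ∧ (p → q)) since u3 is accessible from u0 and u3 ⊩ p ∧ (p → q).
u3 ⊩ p ∧ (p → q) since u3 forces both conjuncts.

No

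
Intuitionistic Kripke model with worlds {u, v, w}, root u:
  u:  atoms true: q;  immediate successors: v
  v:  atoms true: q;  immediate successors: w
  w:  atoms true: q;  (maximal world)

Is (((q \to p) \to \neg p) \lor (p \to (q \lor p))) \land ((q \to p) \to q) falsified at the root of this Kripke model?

u \Vdash (((q \to p) \to \neg p) \lor (p \to (q \lor p))) \land ((q \to p) \to q) since u forces both conjuncts.
So the root u forces (((q \to p) \to \neg p) \lor (p \to (q \lor p))) \land ((q \to p) \to q); the model is not a countermodel.

No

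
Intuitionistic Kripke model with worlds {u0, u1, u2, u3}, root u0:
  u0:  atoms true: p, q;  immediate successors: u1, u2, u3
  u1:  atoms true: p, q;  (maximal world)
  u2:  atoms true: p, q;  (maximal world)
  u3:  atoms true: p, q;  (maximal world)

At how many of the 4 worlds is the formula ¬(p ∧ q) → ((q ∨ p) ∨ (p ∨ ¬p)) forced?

4

u0: forces it.
u1: forces it.
u2: forces it.
u3: forces it.
Worlds forcing the formula: {u0, u1, u2, u3}.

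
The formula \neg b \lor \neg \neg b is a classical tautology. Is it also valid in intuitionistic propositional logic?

This is the weak law of excluded middle, which is not intuitionistically valid.
A Kripke countermodel: worlds u0, u1, u2; order generated by u0 \le u1, u0 \le u2; atoms true at each world — u0:{}; u1:{b}; u2:{}.
u0 \nVdash \neg b \lor \neg \neg b: neither disjunct is forced at u0.
u0 \nVdash \neg b since u1 is accessible from u0 and u1 \Vdash b.
So the root u0 does not force the formula.

No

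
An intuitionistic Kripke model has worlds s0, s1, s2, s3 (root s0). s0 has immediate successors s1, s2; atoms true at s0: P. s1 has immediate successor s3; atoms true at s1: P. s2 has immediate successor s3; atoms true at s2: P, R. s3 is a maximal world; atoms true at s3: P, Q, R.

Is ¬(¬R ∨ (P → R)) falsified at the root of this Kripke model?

Yes

s0 ⊮ ¬(¬R ∨ (P → R)) since s2 is accessible from s0 and s2 ⊩ ¬R ∨ (P → R).
s2 ⊩ ¬R ∨ (P → R) via the disjunct P → R.
So the root s0 does not force ¬(¬R ∨ (P → R)); the model is a countermodel.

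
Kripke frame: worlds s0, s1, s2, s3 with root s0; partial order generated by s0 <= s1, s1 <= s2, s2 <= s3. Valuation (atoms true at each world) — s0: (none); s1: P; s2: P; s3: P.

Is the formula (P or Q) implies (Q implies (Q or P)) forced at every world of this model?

Yes

s0 forces (P or Q) implies (Q implies (Q or P)): every world accessible from s0 that forces P or Q (namely s1, s2, s3) also forces Q implies (Q or P).
Since the root s0 forces (P or Q) implies (Q implies (Q or P)) and forcing is persistent (monotone upward), every world forces it.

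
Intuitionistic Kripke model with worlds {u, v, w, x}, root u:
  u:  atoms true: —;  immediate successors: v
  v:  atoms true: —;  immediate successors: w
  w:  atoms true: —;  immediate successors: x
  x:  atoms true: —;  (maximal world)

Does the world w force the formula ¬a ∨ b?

Yes

w ⊩ ¬a ∨ b via the disjunct ¬a.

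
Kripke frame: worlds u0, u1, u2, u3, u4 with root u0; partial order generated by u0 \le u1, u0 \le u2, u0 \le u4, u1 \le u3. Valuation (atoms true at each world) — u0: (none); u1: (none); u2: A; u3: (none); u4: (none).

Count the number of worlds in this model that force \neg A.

3

u0: does not force it — u0 \nVdash \neg A since u2 is accessible from u0 and u2 \Vdash A.
u1: forces it.
u2: does not force it.
u3: forces it.
u4: forces it.
Worlds forcing the formula: {u1, u3, u4}.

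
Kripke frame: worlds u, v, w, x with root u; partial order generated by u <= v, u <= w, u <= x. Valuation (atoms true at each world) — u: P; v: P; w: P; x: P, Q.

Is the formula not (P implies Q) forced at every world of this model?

Not every world: u does not force not (P implies Q).
u does not force not (P implies Q) since x is accessible from u and x forces P implies Q.
x forces P implies Q: every world accessible from x that forces P (namely x) also forces Q.

No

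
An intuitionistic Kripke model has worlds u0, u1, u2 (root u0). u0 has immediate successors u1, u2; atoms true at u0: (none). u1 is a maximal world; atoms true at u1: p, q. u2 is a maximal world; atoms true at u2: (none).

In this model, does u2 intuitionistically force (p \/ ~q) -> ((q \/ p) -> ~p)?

Yes

u2 ||- (p \/ ~q) -> ((q \/ p) -> ~p): every world accessible from u2 that forces p \/ ~q (namely u2) also forces (q \/ p) -> ~p.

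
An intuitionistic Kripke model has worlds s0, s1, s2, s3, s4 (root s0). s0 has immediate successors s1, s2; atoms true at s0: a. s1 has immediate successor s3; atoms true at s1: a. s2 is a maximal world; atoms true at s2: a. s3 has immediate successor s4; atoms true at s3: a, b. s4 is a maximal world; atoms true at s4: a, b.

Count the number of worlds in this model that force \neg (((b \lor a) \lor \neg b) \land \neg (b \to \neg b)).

s0: does not force it — s0 \nVdash \neg (((b \lor a) \lor \neg b) \land \neg (b \to \neg b)) since s1 is accessible from s0 and s1 \Vdash ((b \lor a) \lor \neg b) \land \neg (b \to \neg b).
s1: does not force it — s1 \nVdash \neg (((b \lor a) \lor \neg b) \land \neg (b \to \neg b)) since s1 is accessible from s1 and s1 \Vdash ((b \lor a) \lor \neg b) \land \neg (b \to \neg b).
s2: forces it.
s3: does not force it.
s4: does not force it.
Worlds forcing the formula: {s2}.

1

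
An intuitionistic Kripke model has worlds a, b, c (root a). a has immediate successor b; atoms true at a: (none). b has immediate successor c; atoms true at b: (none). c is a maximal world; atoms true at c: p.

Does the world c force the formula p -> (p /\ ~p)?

No

c ||-/- p -> (p /\ ~p): already at c itself, c ||- p but c ||-/- p /\ ~p.
c ||-/- p /\ ~p since c fails ~p.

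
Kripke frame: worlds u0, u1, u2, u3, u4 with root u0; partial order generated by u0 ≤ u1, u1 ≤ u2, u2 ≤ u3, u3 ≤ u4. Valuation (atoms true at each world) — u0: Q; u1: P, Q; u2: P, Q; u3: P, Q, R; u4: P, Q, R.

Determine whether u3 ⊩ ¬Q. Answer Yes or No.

No

u3 ⊮ ¬Q since u3 is accessible from u3 and u3 ⊩ Q.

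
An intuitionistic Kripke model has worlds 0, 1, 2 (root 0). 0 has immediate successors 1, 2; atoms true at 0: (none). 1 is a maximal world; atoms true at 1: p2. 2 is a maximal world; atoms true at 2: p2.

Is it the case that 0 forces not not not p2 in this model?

0 does not force not not not p2 since 0 is accessible from 0 and 0 forces not not p2.
0 forces not not p2: no world accessible from 0 forces not p2.

No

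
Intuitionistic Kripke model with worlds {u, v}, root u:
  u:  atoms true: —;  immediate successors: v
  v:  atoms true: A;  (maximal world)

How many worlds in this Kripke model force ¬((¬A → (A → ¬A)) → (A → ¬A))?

2

u: forces it.
v: forces it.
Worlds forcing the formula: {u, v}.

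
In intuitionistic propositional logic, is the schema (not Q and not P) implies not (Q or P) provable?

This is a constructively valid De Morgan direction (conjunction of negations to negated disjunction), which is intuitionistically derivable.
If both not Q and not P hold at a world, no accessible world forces Q or forces P, so none forces Q or P.

Yes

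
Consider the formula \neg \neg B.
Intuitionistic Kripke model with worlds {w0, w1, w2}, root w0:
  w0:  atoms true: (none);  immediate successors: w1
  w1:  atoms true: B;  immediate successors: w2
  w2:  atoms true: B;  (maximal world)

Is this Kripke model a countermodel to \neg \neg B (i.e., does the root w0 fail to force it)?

w0 \Vdash \neg \neg B: no world accessible from w0 forces \neg B.
So the root w0 forces \neg \neg B; the model is not a countermodel.

No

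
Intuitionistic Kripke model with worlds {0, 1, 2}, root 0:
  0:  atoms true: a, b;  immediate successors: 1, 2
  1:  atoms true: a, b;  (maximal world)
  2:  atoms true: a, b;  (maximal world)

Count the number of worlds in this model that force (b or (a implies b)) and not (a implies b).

0

0: does not force it — 0 does not force (b or (a implies b)) and not (a implies b) since 0 fails not (a implies b).
1: does not force it.
2: does not force it.
Worlds forcing the formula: { }.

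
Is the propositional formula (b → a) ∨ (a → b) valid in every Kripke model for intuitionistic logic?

No

This is the Gödel–Dummett linearity axiom, which is not intuitionistically valid.
A Kripke countermodel: worlds 0, 1, 2; order generated by 0 ≤ 1, 0 ≤ 2; atoms true at each world — 0:{}; 1:{b}; 2:{a}.
0 ⊮ (b → a) ∨ (a → b): neither disjunct is forced at 0.
0 ⊮ b → a: at the accessible world 1, 1 ⊩ b but 1 ⊮ a.
1 lacks atom a, so 1 ⊮ a.
So the root 0 does not force the formula.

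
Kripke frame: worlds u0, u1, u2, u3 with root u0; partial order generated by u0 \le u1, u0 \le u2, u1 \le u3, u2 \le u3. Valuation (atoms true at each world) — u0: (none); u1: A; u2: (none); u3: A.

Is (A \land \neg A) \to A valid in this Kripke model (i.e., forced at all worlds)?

u0 \Vdash (A \land \neg A) \to A vacuously: no world accessible from u0 forces the antecedent A \land \neg A.
Since the root u0 forces (A \land \neg A) \to A and forcing is persistent (monotone upward), every world forces it.

Yes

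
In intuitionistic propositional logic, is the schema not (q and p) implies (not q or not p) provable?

No

This is the constructively invalid direction of De Morgan's law for conjunction, which is not intuitionistically valid.
A Kripke countermodel: worlds 0, 1, 2; order generated by 0 <= 1, 0 <= 2; atoms true at each world — 0:{}; 1:{q}; 2:{p}.
0 does not force not (q and p) implies (not q or not p): already at 0 itself, 0 forces not (q and p) but 0 does not force not q or not p.
0 does not force not q or not p: neither disjunct is forced at 0.
0 does not force not q since 1 is accessible from 0 and 1 forces q.
So the root 0 does not force the formula.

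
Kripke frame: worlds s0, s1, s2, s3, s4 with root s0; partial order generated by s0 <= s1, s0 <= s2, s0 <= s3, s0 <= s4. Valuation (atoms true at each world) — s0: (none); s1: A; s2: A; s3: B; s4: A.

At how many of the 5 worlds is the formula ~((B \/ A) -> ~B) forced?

1

s0: does not force it — s0 ||-/- ~((B \/ A) -> ~B) since s1 is accessible from s0 and s1 ||- (B \/ A) -> ~B.
s1: does not force it — s1 ||-/- ~((B \/ A) -> ~B) since s1 is accessible from s1 and s1 ||- (B \/ A) -> ~B.
s2: does not force it — s2 ||-/- ~((B \/ A) -> ~B) since s2 is accessible from s2 and s2 ||- (B \/ A) -> ~B.
s3: forces it.
s4: does not force it.
Worlds forcing the formula: {s3}.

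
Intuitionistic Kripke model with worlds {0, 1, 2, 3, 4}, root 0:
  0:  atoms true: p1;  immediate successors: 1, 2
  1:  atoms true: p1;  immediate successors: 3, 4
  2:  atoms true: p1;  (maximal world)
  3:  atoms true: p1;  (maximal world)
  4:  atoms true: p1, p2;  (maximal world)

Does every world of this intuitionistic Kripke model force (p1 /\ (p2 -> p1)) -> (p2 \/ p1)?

0 ||- (p1 /\ (p2 -> p1)) -> (p2 \/ p1): every world accessible from 0 that forces p1 /\ (p2 -> p1) (namely 0, 1, 2, 3, 4) also forces p2 \/ p1.
Since the root 0 forces (p1 /\ (p2 -> p1)) -> (p2 \/ p1) and forcing is persistent (monotone upward), every world forces it.

Yes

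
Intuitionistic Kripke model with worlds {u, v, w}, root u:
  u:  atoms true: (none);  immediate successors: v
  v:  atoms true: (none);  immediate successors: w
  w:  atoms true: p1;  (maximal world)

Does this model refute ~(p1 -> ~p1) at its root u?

u ||- ~(p1 -> ~p1): no world accessible from u forces p1 -> ~p1.
So the root u forces ~(p1 -> ~p1); the model is not a countermodel.

No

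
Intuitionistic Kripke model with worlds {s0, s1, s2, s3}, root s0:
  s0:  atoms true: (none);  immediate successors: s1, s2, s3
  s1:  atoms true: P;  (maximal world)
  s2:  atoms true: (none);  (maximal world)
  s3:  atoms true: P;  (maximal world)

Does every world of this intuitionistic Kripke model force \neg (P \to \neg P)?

Not every world: s0 \nVdash \neg (P \to \neg P).
s0 \nVdash \neg (P \to \neg P) since s2 is accessible from s0 and s2 \Vdash P \to \neg P.
s2 \Vdash P \to \neg P vacuously: no world accessible from s2 forces the antecedent P.

No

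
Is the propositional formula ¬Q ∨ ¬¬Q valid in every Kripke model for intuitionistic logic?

No

This is the weak law of excluded middle, which is not intuitionistically valid.
A Kripke countermodel: worlds w0, w1, w2; order generated by w0 ≤ w1, w0 ≤ w2; atoms true at each world — w0:{}; w1:{Q}; w2:{}.
w0 ⊮ ¬Q ∨ ¬¬Q: neither disjunct is forced at w0.
w0 ⊮ ¬Q since w1 is accessible from w0 and w1 ⊩ Q.
So the root w0 does not force the formula.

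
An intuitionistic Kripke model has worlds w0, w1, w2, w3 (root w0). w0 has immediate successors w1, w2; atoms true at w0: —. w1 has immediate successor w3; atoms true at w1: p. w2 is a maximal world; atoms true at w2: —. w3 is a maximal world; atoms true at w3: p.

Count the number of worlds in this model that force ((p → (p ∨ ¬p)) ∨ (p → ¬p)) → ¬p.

w0: does not force it — w0 ⊮ ((p → (p ∨ ¬p)) ∨ (p → ¬p)) → ¬p: already at w0 itself, w0 ⊩ (p → (p ∨ ¬p)) ∨ (p → ¬p) but w0 ⊮ ¬p.
w1: does not force it — w1 ⊮ ((p → (p ∨ ¬p)) ∨ (p → ¬p)) → ¬p: already at w1 itself, w1 ⊩ (p → (p ∨ ¬p)) ∨ (p → ¬p) but w1 ⊮ ¬p.
w2: forces it.
w3: does not force it — w3 ⊮ ((p → (p ∨ ¬p)) ∨ (p → ¬p)) → ¬p: already at w3 itself, w3 ⊩ (p → (p ∨ ¬p)) ∨ (p → ¬p) but w3 ⊮ ¬p.
Worlds forcing the formula: {w2}.

1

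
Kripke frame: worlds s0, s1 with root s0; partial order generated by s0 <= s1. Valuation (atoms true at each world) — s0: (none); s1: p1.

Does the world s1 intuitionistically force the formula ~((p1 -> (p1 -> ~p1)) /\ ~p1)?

Yes

s1 ||- ~((p1 -> (p1 -> ~p1)) /\ ~p1): no world accessible from s1 forces (p1 -> (p1 -> ~p1)) /\ ~p1.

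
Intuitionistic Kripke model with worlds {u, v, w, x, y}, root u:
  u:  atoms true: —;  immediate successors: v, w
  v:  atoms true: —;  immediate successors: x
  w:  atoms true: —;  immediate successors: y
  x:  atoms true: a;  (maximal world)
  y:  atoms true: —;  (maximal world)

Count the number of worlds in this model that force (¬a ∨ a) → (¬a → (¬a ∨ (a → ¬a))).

5

u: forces it.
v: forces it.
w: forces it.
x: forces it.
y: forces it.
Worlds forcing the formula: {u, v, w, x, y}.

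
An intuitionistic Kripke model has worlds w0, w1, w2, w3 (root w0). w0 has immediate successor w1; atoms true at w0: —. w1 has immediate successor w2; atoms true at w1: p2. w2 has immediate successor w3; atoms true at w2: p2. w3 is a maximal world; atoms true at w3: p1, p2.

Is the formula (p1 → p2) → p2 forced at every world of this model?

No

Not every world: w0 ⊮ (p1 → p2) → p2.
w0 ⊮ (p1 → p2) → p2: already at w0 itself, w0 ⊩ p1 → p2 but w0 ⊮ p2.
w0 lacks atom p2, so w0 ⊮ p2.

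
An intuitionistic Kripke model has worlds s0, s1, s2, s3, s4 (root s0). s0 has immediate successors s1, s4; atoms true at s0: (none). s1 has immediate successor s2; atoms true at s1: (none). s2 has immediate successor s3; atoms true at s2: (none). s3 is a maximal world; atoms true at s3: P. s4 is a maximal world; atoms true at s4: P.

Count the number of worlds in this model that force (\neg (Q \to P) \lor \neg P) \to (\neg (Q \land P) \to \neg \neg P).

s0: forces it.
s1: forces it.
s2: forces it.
s3: forces it.
s4: forces it.
Worlds forcing the formula: {s0, s1, s2, s3, s4}.

5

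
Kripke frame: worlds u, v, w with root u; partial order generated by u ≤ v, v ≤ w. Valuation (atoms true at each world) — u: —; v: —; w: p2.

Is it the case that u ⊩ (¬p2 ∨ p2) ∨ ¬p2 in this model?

No

u ⊮ (¬p2 ∨ p2) ∨ ¬p2: neither disjunct is forced at u.
u ⊮ ¬p2 ∨ p2: neither disjunct is forced at u.
u ⊮ ¬p2 since w is accessible from u and w ⊩ p2.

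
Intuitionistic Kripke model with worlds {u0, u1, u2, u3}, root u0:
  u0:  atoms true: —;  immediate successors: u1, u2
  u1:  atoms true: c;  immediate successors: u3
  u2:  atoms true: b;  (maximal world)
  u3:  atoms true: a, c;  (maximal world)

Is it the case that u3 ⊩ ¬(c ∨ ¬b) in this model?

No

u3 ⊮ ¬(c ∨ ¬b) since u3 is accessible from u3 and u3 ⊩ c ∨ ¬b.
u3 ⊩ c ∨ ¬b via the disjunct c.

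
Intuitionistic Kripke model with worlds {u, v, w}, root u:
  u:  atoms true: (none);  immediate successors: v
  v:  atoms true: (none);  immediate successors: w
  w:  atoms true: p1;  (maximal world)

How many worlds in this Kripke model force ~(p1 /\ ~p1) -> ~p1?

u: does not force it — u ||-/- ~(p1 /\ ~p1) -> ~p1: already at u itself, u ||- ~(p1 /\ ~p1) but u ||-/- ~p1.
v: does not force it — v ||-/- ~(p1 /\ ~p1) -> ~p1: already at v itself, v ||- ~(p1 /\ ~p1) but v ||-/- ~p1.
w: does not force it — w ||-/- ~(p1 /\ ~p1) -> ~p1: already at w itself, w ||- ~(p1 /\ ~p1) but w ||-/- ~p1.
Worlds forcing the formula: { }.

0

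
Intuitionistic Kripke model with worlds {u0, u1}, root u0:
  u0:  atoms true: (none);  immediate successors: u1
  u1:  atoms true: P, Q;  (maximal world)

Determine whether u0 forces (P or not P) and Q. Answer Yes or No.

u0 does not force (P or not P) and Q since u0 fails P or not P.

No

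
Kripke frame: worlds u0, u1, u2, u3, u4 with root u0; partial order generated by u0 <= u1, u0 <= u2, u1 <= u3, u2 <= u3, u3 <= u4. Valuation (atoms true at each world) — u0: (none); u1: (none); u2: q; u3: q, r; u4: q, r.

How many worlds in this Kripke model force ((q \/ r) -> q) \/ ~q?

u0: forces it.
u1: forces it.
u2: forces it.
u3: forces it.
u4: forces it.
Worlds forcing the formula: {u0, u1, u2, u3, u4}.

5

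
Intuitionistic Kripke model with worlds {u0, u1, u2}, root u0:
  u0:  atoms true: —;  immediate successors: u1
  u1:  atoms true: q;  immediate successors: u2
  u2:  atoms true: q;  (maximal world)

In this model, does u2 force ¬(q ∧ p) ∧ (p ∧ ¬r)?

u2 ⊮ ¬(q ∧ p) ∧ (p ∧ ¬r) since u2 fails p ∧ ¬r.

No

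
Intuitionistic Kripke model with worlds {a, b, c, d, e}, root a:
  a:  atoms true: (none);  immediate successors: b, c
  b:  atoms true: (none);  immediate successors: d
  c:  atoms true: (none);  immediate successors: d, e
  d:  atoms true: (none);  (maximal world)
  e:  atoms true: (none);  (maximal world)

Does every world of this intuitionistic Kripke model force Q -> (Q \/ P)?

a ||- Q -> (Q \/ P) vacuously: no world accessible from a forces the antecedent Q.
Since the root a forces Q -> (Q \/ P) and forcing is persistent (monotone upward), every world forces it.

Yes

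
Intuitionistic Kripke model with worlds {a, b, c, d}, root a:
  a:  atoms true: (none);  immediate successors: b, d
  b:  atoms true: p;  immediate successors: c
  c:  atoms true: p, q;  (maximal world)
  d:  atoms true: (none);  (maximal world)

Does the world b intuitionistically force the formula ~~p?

Yes

b ||- ~~p: no world accessible from b forces ~p.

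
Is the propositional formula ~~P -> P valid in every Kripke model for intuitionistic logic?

No

This is double-negation elimination, which is not intuitionistically valid.
A Kripke countermodel: worlds s0, s1; order generated by s0 <= s1; atoms true at each world — s0:{}; s1:{P}.
s0 ||-/- ~~P -> P: already at s0 itself, s0 ||- ~~P but s0 ||-/- P.
s0 lacks atom P, so s0 ||-/- P.
So the root s0 does not force the formula.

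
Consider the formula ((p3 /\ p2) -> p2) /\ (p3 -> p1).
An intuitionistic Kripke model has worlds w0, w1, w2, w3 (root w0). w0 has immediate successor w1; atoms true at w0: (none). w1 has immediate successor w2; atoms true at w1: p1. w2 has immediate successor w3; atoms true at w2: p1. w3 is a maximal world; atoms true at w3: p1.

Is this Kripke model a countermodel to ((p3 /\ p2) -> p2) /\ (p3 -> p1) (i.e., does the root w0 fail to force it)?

No

w0 ||- ((p3 /\ p2) -> p2) /\ (p3 -> p1) since w0 forces both conjuncts.
So the root w0 forces ((p3 /\ p2) -> p2) /\ (p3 -> p1); the model is not a countermodel.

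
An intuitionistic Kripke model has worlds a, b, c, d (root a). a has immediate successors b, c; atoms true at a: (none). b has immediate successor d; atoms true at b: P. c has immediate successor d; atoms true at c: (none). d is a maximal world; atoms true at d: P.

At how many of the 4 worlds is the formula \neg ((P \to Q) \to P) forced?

0

a: does not force it — a \nVdash \neg ((P \to Q) \to P) since a is accessible from a and a \Vdash (P \to Q) \to P.
b: does not force it — b \nVdash \neg ((P \to Q) \to P) since b is accessible from b and b \Vdash (P \to Q) \to P.
c: does not force it — c \nVdash \neg ((P \to Q) \to P) since c is accessible from c and c \Vdash (P \to Q) \to P.
d: does not force it.
Worlds forcing the formula: { }.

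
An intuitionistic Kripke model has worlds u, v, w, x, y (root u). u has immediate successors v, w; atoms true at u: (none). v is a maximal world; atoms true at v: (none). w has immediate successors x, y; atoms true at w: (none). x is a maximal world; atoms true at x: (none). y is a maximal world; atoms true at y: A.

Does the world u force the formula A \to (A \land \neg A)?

No

u \nVdash A \to (A \land \neg A): at the accessible world y, y \Vdash A but y \nVdash A \land \neg A.
y \nVdash A \land \neg A since y fails \neg A.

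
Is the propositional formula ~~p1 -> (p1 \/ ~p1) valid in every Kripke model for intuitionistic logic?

This is a variant of double-negation elimination (deriving excluded middle from double negation), which is not intuitionistically valid.
A Kripke countermodel: worlds u, v; order generated by u <= v; atoms true at each world — u:{}; v:{p1}.
u ||-/- ~~p1 -> (p1 \/ ~p1): already at u itself, u ||- ~~p1 but u ||-/- p1 \/ ~p1.
u ||-/- p1 \/ ~p1: neither disjunct is forced at u.
u lacks atom p1, so u ||-/- p1.
So the root u does not force the formula.

No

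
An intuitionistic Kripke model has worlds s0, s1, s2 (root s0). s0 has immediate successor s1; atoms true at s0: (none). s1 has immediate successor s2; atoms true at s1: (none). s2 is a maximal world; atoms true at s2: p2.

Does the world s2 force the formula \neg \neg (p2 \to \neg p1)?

Yes

s2 \Vdash \neg \neg (p2 \to \neg p1): no world accessible from s2 forces \neg (p2 \to \neg p1).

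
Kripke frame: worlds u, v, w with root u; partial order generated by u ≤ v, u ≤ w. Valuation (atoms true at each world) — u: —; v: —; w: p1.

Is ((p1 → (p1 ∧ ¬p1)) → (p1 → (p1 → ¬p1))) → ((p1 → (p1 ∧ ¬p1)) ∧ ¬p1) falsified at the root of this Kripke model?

Yes

u ⊮ ((p1 → (p1 ∧ ¬p1)) → (p1 → (p1 → ¬p1))) → ((p1 → (p1 ∧ ¬p1)) ∧ ¬p1): already at u itself, u ⊩ (p1 → (p1 ∧ ¬p1)) → (p1 → (p1 → ¬p1)) but u ⊮ (p1 → (p1 ∧ ¬p1)) ∧ ¬p1.
u ⊮ (p1 → (p1 ∧ ¬p1)) ∧ ¬p1 since u fails p1 → (p1 ∧ ¬p1).
So the root u does not force ((p1 → (p1 ∧ ¬p1)) → (p1 → (p1 → ¬p1))) → ((p1 → (p1 ∧ ¬p1)) ∧ ¬p1); the model is a countermodel.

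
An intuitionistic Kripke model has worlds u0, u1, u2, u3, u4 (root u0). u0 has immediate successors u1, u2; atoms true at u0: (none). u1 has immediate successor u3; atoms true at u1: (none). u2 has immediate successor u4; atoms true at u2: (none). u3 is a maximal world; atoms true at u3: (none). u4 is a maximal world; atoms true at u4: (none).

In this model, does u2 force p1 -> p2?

Yes

u2 ||- p1 -> p2 vacuously: no world accessible from u2 forces the antecedent p1.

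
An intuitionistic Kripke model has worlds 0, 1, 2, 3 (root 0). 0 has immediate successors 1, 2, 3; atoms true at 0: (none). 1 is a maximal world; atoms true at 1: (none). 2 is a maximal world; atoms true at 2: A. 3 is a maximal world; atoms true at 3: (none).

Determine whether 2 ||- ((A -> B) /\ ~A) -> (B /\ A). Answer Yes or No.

Yes

2 ||- ((A -> B) /\ ~A) -> (B /\ A) vacuously: no world accessible from 2 forces the antecedent (A -> B) /\ ~A.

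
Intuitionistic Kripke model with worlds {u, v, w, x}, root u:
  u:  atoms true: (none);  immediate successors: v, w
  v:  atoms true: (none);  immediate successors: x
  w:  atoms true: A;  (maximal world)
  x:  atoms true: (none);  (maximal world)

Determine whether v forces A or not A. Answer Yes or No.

v forces A or not A via the disjunct not A.

Yes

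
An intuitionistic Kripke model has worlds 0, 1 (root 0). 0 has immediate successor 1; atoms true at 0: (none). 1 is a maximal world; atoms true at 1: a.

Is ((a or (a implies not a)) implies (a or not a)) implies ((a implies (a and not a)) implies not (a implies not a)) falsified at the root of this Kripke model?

No

0 forces ((a or (a implies not a)) implies (a or not a)) implies ((a implies (a and not a)) implies not (a implies not a)): every world accessible from 0 that forces (a or (a implies not a)) implies (a or not a) (namely 0, 1) also forces (a implies (a and not a)) implies not (a implies not a).
So the root 0 forces ((a or (a implies not a)) implies (a or not a)) implies ((a implies (a and not a)) implies not (a implies not a)); the model is not a countermodel.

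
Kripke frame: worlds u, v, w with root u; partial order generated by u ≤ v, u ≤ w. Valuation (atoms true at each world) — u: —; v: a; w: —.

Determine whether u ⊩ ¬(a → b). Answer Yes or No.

u ⊮ ¬(a → b) since w is accessible from u and w ⊩ a → b.
w ⊩ a → b vacuously: no world accessible from w forces the antecedent a.

No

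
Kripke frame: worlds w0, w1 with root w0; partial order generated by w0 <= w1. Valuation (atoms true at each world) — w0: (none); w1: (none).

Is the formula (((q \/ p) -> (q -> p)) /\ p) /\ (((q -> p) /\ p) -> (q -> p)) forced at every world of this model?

No

Not every world: w0 ||-/- (((q \/ p) -> (q -> p)) /\ p) /\ (((q -> p) /\ p) -> (q -> p)).
w0 ||-/- (((q \/ p) -> (q -> p)) /\ p) /\ (((q -> p) /\ p) -> (q -> p)) since w0 fails ((q \/ p) -> (q -> p)) /\ p.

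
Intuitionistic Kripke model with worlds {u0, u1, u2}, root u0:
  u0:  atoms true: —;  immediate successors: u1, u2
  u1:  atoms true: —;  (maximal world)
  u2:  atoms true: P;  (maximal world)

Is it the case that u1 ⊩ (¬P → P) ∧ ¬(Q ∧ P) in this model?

No

u1 ⊮ (¬P → P) ∧ ¬(Q ∧ P) since u1 fails ¬P → P.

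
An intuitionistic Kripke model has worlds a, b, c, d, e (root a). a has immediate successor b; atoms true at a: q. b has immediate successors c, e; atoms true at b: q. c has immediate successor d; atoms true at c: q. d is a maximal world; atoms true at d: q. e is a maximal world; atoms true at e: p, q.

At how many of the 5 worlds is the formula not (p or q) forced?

a: does not force it — a does not force not (p or q) since a is accessible from a and a forces p or q.
b: does not force it.
c: does not force it.
d: does not force it.
e: does not force it.
Worlds forcing the formula: { }.

0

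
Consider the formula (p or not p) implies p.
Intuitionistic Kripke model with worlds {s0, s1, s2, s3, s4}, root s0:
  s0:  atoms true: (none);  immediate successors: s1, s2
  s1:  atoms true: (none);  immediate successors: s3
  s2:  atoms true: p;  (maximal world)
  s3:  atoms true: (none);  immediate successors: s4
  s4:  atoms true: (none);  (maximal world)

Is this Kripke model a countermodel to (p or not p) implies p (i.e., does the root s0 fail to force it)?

Yes

s0 does not force (p or not p) implies p: at the accessible world s1, s1 forces p or not p but s1 does not force p.
s1 lacks atom p, so s1 does not force p.
So the root s0 does not force (p or not p) implies p; the model is a countermodel.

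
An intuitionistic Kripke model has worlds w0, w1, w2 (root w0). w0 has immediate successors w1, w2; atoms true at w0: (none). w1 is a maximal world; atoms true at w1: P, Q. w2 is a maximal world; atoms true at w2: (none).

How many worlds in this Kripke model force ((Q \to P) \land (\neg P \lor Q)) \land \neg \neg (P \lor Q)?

1

w0: does not force it — w0 \nVdash ((Q \to P) \land (\neg P \lor Q)) \land \neg \neg (P \lor Q) since w0 fails (Q \to P) \land (\neg P \lor Q).
w1: forces it.
w2: does not force it.
Worlds forcing the formula: {w1}.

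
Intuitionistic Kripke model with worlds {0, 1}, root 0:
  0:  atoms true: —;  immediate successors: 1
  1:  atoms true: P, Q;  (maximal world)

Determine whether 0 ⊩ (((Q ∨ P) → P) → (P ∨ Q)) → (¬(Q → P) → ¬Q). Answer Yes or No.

Yes

0 ⊩ (((Q ∨ P) → P) → (P ∨ Q)) → (¬(Q → P) → ¬Q): every world accessible from 0 that forces ((Q ∨ P) → P) → (P ∨ Q) (namely 1) also forces ¬(Q → P) → ¬Q.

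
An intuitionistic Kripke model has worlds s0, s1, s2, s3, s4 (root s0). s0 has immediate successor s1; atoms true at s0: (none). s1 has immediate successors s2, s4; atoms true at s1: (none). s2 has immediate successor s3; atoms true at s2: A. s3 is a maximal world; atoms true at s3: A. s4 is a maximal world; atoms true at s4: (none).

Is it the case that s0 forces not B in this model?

s0 forces not B: no world accessible from s0 forces B.

Yes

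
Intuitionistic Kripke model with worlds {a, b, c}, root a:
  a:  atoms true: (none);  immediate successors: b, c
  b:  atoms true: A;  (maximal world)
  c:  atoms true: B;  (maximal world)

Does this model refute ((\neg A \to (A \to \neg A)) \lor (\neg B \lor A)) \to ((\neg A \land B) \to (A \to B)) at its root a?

a \Vdash ((\neg A \to (A \to \neg A)) \lor (\neg B \lor A)) \to ((\neg A \land B) \to (A \to B)): every world accessible from a that forces (\neg A \to (A \to \neg A)) \lor (\neg B \lor A) (namely a, b, c) also forces (\neg A \land B) \to (A \to B).
So the root a forces ((\neg A \to (A \to \neg A)) \lor (\neg B \lor A)) \to ((\neg A \land B) \to (A \to B)); the model is not a countermodel.

No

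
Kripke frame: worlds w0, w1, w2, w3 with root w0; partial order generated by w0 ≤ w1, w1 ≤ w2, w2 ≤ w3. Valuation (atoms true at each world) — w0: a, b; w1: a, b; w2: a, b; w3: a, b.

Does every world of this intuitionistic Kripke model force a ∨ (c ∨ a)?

w0 ⊩ a ∨ (c ∨ a) via the disjunct a.
Since the root w0 forces a ∨ (c ∨ a) and forcing is persistent (monotone upward), every world forces it.

Yes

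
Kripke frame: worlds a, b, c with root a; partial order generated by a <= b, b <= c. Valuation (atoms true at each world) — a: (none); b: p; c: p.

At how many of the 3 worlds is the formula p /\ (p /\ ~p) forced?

a: does not force it — a ||-/- p /\ (p /\ ~p) since a fails p.
b: does not force it — b ||-/- p /\ (p /\ ~p) since b fails p /\ ~p.
c: does not force it.
Worlds forcing the formula: { }.

0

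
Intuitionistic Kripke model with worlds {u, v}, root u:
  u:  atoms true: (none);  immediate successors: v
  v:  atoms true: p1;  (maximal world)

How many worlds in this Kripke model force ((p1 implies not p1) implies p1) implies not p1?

0

u: does not force it — u does not force ((p1 implies not p1) implies p1) implies not p1: already at u itself, u forces (p1 implies not p1) implies p1 but u does not force not p1.
v: does not force it — v does not force ((p1 implies not p1) implies p1) implies not p1: already at v itself, v forces (p1 implies not p1) implies p1 but v does not force not p1.
Worlds forcing the formula: { }.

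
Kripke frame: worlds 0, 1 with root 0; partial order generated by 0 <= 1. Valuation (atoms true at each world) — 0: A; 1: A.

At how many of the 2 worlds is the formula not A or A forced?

0: forces it.
1: forces it.
Worlds forcing the formula: {0, 1}.

2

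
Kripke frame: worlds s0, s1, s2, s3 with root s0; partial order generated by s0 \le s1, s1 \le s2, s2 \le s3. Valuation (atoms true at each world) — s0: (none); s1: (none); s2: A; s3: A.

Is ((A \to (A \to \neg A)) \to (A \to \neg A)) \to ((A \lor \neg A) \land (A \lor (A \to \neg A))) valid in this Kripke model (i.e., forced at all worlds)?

No

Not every world: s0 \nVdash ((A \to (A \to \neg A)) \to (A \to \neg A)) \to ((A \lor \neg A) \land (A \lor (A \to \neg A))).
s0 \nVdash ((A \to (A \to \neg A)) \to (A \to \neg A)) \to ((A \lor \neg A) \land (A \lor (A \to \neg A))): already at s0 itself, s0 \Vdash (A \to (A \to \neg A)) \to (A \to \neg A) but s0 \nVdash (A \lor \neg A) \land (A \lor (A \to \neg A)).
s0 \nVdash (A \lor \neg A) \land (A \lor (A \to \neg A)) since s0 fails A \lor \neg A.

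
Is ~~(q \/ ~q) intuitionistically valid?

This is the double negation of excluded middle, which is intuitionistically derivable.
Assuming ~(q \/ ~q): from q we'd get q \/ ~q, so ~q; but then q \/ ~q again — contradiction. Hence ~~(q \/ ~q).

Yes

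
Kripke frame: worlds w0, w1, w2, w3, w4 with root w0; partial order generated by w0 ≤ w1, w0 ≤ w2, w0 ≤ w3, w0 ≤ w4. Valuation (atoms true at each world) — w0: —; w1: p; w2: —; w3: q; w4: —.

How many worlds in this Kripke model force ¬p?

w0: does not force it — w0 ⊮ ¬p since w1 is accessible from w0 and w1 ⊩ p.
w1: does not force it — w1 ⊮ ¬p since w1 is accessible from w1 and w1 ⊩ p.
w2: forces it.
w3: forces it.
w4: forces it.
Worlds forcing the formula: {w2, w3, w4}.

3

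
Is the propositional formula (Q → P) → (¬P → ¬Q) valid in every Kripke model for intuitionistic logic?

Yes

This is the forward direction of contraposition, which is intuitionistically derivable.
Assume Q → P and ¬P. If Q held then P would follow, contradicting ¬P; so ¬Q.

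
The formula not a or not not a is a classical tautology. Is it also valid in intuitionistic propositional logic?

This is the weak law of excluded middle, which is not intuitionistically valid.
A Kripke countermodel: worlds s0, s1, s2; order generated by s0 <= s1, s0 <= s2; atoms true at each world — s0:{}; s1:{a}; s2:{}.
s0 does not force not a or not not a: neither disjunct is forced at s0.
s0 does not force not a since s1 is accessible from s0 and s1 forces a.
So the root s0 does not force the formula.

No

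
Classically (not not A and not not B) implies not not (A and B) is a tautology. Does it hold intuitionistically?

This is the distribution of double negation over conjunction, which is intuitionistically derivable.
Assume not not A, not not B, and not (A and B). From A we'd get not B (since A and B is refuted), contradicting not not B; so not A, contradicting not not A.

Yes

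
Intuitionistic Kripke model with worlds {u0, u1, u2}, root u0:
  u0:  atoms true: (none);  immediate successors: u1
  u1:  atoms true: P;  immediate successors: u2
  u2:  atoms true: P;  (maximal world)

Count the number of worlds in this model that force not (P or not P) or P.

2

u0: does not force it — u0 does not force not (P or not P) or P: neither disjunct is forced at u0.
u1: forces it.
u2: forces it.
Worlds forcing the formula: {u1, u2}.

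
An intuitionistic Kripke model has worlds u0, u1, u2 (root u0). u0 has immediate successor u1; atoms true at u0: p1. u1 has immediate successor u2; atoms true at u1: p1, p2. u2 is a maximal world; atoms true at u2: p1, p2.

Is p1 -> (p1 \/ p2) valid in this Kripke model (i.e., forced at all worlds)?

Yes

u0 ||- p1 -> (p1 \/ p2): every world accessible from u0 that forces p1 (namely u0, u1, u2) also forces p1 \/ p2.
Since the root u0 forces p1 -> (p1 \/ p2) and forcing is persistent (monotone upward), every world forces it.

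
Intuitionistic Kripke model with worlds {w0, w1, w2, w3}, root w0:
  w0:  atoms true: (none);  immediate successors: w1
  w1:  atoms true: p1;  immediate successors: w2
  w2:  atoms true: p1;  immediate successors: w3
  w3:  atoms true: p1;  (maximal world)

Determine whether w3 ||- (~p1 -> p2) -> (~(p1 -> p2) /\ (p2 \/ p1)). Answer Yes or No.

w3 ||- (~p1 -> p2) -> (~(p1 -> p2) /\ (p2 \/ p1)): every world accessible from w3 that forces ~p1 -> p2 (namely w3) also forces ~(p1 -> p2) /\ (p2 \/ p1).

Yes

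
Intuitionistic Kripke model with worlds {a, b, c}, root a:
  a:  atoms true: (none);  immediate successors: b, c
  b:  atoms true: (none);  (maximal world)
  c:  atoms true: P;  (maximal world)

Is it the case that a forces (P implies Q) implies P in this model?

a does not force (P implies Q) implies P: at the accessible world b, b forces P implies Q but b does not force P.
b lacks atom P, so b does not force P.

No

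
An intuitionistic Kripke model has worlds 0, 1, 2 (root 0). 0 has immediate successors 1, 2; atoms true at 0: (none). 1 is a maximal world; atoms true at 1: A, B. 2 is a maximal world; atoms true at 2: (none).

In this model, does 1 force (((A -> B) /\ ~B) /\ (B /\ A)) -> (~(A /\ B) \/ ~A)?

Yes

1 ||- (((A -> B) /\ ~B) /\ (B /\ A)) -> (~(A /\ B) \/ ~A) vacuously: no world accessible from 1 forces the antecedent ((A -> B) /\ ~B) /\ (B /\ A).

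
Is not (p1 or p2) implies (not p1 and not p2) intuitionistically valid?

This is a constructively valid De Morgan direction (negated disjunction to conjunction of negations), which is intuitionistically derivable.
From not (p1 or p2): if p1 held then p1 or p2 would, contradiction — so not p1; similarly not p2.

Yes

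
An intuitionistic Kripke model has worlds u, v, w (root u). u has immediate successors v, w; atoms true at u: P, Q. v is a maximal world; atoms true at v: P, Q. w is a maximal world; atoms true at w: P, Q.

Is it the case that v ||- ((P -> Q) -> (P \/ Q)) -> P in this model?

Yes

v ||- ((P -> Q) -> (P \/ Q)) -> P: every world accessible from v that forces (P -> Q) -> (P \/ Q) (namely v) also forces P.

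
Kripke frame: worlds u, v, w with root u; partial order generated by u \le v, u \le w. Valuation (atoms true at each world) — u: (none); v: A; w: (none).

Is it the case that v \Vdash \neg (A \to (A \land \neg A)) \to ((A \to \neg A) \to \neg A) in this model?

v \Vdash \neg (A \to (A \land \neg A)) \to ((A \to \neg A) \to \neg A): every world accessible from v that forces \neg (A \to (A \land \neg A)) (namely v) also forces (A \to \neg A) \to \neg A.

Yes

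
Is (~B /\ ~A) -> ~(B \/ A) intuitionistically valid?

Yes

This is a constructively valid De Morgan direction (conjunction of negations to negated disjunction), which is intuitionistically derivable.
If both ~B and ~A hold at a world, no accessible world forces B or forces A, so none forces B \/ A.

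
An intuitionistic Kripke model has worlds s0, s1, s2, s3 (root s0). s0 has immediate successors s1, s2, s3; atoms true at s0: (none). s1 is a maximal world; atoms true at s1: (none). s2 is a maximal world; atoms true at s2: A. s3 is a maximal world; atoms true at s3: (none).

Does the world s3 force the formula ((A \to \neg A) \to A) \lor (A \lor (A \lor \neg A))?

Yes

s3 \Vdash ((A \to \neg A) \to A) \lor (A \lor (A \lor \neg A)) via the disjunct A \lor (A \lor \neg A).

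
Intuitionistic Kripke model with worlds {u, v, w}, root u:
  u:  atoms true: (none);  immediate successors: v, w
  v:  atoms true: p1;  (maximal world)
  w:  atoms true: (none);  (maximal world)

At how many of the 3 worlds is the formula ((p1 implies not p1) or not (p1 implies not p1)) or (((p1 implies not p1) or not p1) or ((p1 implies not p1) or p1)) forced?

2

u: does not force it — u does not force ((p1 implies not p1) or not (p1 implies not p1)) or (((p1 implies not p1) or not p1) or ((p1 implies not p1) or p1)): neither disjunct is forced at u.
v: forces it.
w: forces it.
Worlds forcing the formula: {v, w}.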